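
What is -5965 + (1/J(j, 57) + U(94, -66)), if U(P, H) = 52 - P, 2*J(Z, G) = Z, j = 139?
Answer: -834971/139 ≈ -6007.0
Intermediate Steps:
J(Z, G) = Z/2
-5965 + (1/J(j, 57) + U(94, -66)) = -5965 + (1/((1/2)*139) + (52 - 1*94)) = -5965 + (1/(139/2) + (52 - 94)) = -5965 + (2/139 - 42) = -5965 - 5836/139 = -834971/139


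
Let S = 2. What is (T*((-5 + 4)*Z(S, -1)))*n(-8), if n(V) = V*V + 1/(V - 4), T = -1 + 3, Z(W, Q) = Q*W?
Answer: 767/3 ≈ 255.67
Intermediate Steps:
T = 2
n(V) = V² + 1/(-4 + V)
(T*((-5 + 4)*Z(S, -1)))*n(-8) = (2*((-5 + 4)*(-1*2)))*((1 + (-8)³ - 4*(-8)²)/(-4 - 8)) = (2*(-1*(-2)))*((1 - 512 - 4*64)/(-12)) = (2*2)*(-(1 - 512 - 256)/12) = 4*(-1/12*(-767)) = 4*(767/12) = 767/3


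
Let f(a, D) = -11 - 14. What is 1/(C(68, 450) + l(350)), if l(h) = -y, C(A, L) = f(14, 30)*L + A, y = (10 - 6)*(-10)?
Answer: -1/11142 ≈ -8.9751e-5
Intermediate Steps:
f(a, D) = -25
y = -40 (y = 4*(-10) = -40)
C(A, L) = A - 25*L (C(A, L) = -25*L + A = A - 25*L)
l(h) = 40 (l(h) = -1*(-40) = 40)
1/(C(68, 450) + l(350)) = 1/((68 - 25*450) + 40) = 1/((68 - 11250) + 40) = 1/(-11182 + 40) = 1/(-11142) = -1/11142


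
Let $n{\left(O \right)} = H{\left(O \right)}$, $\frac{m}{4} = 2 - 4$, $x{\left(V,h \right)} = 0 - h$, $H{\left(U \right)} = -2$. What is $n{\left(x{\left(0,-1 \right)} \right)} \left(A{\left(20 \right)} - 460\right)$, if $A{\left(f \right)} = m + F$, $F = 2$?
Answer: $932$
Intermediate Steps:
$x{\left(V,h \right)} = - h$
$m = -8$ ($m = 4 \left(2 - 4\right) = 4 \left(-2\right) = -8$)
$n{\left(O \right)} = -2$
$A{\left(f \right)} = -6$ ($A{\left(f \right)} = -8 + 2 = -6$)
$n{\left(x{\left(0,-1 \right)} \right)} \left(A{\left(20 \right)} - 460\right) = - 2 \left(-6 - 460\right) = \left(-2\right) \left(-466\right) = 932$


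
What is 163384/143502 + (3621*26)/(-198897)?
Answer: 3164408026/4757019549 ≈ 0.66521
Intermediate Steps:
163384/143502 + (3621*26)/(-198897) = 163384*(1/143502) + 94146*(-1/198897) = 81692/71751 - 31382/66299 = 3164408026/4757019549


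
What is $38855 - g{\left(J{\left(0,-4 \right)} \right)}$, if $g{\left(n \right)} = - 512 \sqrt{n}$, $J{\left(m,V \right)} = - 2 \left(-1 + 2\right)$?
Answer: $38855 + 512 i \sqrt{2} \approx 38855.0 + 724.08 i$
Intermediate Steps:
$J{\left(m,V \right)} = -2$ ($J{\left(m,V \right)} = \left(-2\right) 1 = -2$)
$38855 - g{\left(J{\left(0,-4 \right)} \right)} = 38855 - - 512 \sqrt{-2} = 38855 - - 512 i \sqrt{2} = 38855 + 512 i \sqrt{2}$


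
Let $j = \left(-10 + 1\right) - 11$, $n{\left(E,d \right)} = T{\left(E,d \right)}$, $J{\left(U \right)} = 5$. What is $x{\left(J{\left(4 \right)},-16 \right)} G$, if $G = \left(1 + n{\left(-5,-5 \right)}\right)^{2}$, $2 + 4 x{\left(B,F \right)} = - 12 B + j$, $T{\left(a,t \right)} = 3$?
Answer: $-328$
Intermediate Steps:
$n{\left(E,d \right)} = 3$
$j = -20$ ($j = -9 - 11 = -20$)
$x{\left(B,F \right)} = - \frac{11}{2} - 3 B$ ($x{\left(B,F \right)} = - \frac{1}{2} + \frac{- 12 B - 20}{4} = - \frac{1}{2} + \frac{-20 - 12 B}{4} = - \frac{1}{2} - \left(5 + 3 B\right) = - \frac{11}{2} - 3 B$)
$G = 16$ ($G = \left(1 + 3\right)^{2} = 4^{2} = 16$)
$x{\left(J{\left(4 \right)},-16 \right)} G = \left(- \frac{11}{2} - 15\right) 16 = \left(- \frac{41}{2}\right) 16 = -328$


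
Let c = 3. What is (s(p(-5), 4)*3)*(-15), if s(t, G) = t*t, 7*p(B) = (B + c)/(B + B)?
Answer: -9/245 ≈ -0.036735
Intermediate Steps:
p(B) = (3 + B)/(14*B) (p(B) = ((B + 3)/(B + B))/7 = ((3 + B)/((2*B)))/7 = ((3 + B)*(1/(2*B)))/7 = ((3 + B)/(2*B))/7 = (3 + B)/(14*B))
s(t, G) = t²
(s(p(-5), 4)*3)*(-15) = (((1/14)*(3 - 5)/(-5))²*3)*(-15) = (((1/14)*(-⅕)*(-2))²*3)*(-15) = ((1/35)²*3)*(-15) = ((1/1225)*3)*(-15) = (3/1225)*(-15) = -9/245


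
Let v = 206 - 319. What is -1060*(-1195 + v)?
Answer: 1386480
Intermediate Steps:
v = -113
-1060*(-1195 + v) = -1060*(-1195 - 113) = -1060*(-1308) = 1386480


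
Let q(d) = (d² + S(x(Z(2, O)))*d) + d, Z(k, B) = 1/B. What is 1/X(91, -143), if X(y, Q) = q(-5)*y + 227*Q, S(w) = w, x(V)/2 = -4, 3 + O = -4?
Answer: -1/27001 ≈ -3.7036e-5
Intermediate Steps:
O = -7 (O = -3 - 4 = -7)
x(V) = -8 (x(V) = 2*(-4) = -8)
q(d) = d² - 7*d (q(d) = (d² - 8*d) + d = d² - 7*d)
X(y, Q) = 60*y + 227*Q (X(y, Q) = (-5*(-7 - 5))*y + 227*Q = (-5*(-12))*y + 227*Q = 60*y + 227*Q)
1/X(91, -143) = 1/(60*91 + 227*(-143)) = 1/(5460 - 32461) = 1/(-27001) = -1/27001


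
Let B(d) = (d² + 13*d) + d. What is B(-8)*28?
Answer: -1344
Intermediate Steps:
B(d) = d² + 14*d
B(-8)*28 = -8*(14 - 8)*28 = -8*6*28 = -48*28 = -1344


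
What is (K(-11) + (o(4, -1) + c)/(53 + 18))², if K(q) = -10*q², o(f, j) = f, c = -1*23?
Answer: 7383793041/5041 ≈ 1.4647e+6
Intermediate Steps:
c = -23
(K(-11) + (o(4, -1) + c)/(53 + 18))² = (-10*(-11)² + (4 - 23)/(53 + 18))² = (-10*121 - 19/71)² = (-1210 - 19*1/71)² = (-1210 - 19/71)² = (-85929/71)² = 7383793041/5041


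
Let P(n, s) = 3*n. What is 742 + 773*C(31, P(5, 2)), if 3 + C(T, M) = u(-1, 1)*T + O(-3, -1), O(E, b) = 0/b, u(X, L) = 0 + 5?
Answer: 118238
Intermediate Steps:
u(X, L) = 5
O(E, b) = 0
C(T, M) = -3 + 5*T (C(T, M) = -3 + (5*T + 0) = -3 + 5*T)
742 + 773*C(31, P(5, 2)) = 742 + 773*(-3 + 5*31) = 742 + 773*(-3 + 155) = 742 + 773*152 = 742 + 117496 = 118238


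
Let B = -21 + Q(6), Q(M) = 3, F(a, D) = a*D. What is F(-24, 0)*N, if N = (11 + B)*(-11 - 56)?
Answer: 0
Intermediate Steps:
F(a, D) = D*a
B = -18 (B = -21 + 3 = -18)
N = 469 (N = (11 - 18)*(-11 - 56) = -7*(-67) = 469)
F(-24, 0)*N = (0*(-24))*469 = 0*469 = 0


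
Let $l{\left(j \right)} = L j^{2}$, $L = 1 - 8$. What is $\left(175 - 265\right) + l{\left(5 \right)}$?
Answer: $-265$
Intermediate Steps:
$L = -7$ ($L = 1 - 8 = -7$)
$l{\left(j \right)} = - 7 j^{2}$
$\left(175 - 265\right) + l{\left(5 \right)} = \left(175 - 265\right) - 7 \cdot 5^{2} = -90 - 175 = -265$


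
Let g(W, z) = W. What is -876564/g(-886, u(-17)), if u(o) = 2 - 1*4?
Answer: 438282/443 ≈ 989.35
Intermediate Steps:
u(o) = -2 (u(o) = 2 - 4 = -2)
-876564/g(-886, u(-17)) = -876564/(-886) = -876564*(-1/886) = 438282/443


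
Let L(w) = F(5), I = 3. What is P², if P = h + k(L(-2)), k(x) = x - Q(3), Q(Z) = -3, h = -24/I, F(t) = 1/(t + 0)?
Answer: 576/25 ≈ 23.040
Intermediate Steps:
F(t) = 1/t
h = -8 (h = -24/3 = -24*⅓ = -8)
L(w) = ⅕ (L(w) = 1/5 = ⅕)
k(x) = 3 + x (k(x) = x - 1*(-3) = x + 3 = 3 + x)
P = -24/5 (P = -8 + (3 + ⅕) = -8 + 16/5 = -24/5 ≈ -4.8000)
P² = (-24/5)² = 576/25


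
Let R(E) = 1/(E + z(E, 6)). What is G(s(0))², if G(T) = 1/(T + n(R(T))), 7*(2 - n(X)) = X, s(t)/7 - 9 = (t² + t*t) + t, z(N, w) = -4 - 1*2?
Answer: 159201/672572356 ≈ 0.00023670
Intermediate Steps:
z(N, w) = -6 (z(N, w) = -4 - 2 = -6)
R(E) = 1/(-6 + E) (R(E) = 1/(E - 6) = 1/(-6 + E))
s(t) = 63 + 7*t + 14*t² (s(t) = 63 + 7*((t² + t*t) + t) = 63 + 7*((t² + t²) + t) = 63 + 7*(2*t² + t) = 63 + 7*(t + 2*t²) = 63 + (7*t + 14*t²) = 63 + 7*t + 14*t²)
n(X) = 2 - X/7
G(T) = 1/(2 + T - 1/(7*(-6 + T))) (G(T) = 1/(T + (2 - 1/(7*(-6 + T)))) = 1/(2 + T - 1/(7*(-6 + T))))
G(s(0))² = (7*(-6 + (63 + 7*0 + 14*0²))/(-85 - 28*(63 + 7*0 + 14*0²) + 7*(63 + 7*0 + 14*0²)²))² = (7*(-6 + (63 + 0 + 14*0))/(-85 - 28*(63 + 0 + 14*0) + 7*(63 + 0 + 14*0)²))² = (7*(-6 + (63 + 0 + 0))/(-85 - 28*(63 + 0 + 0) + 7*(63 + 0 + 0)²))² = (7*(-6 + 63)/(-85 - 28*63 + 7*63²))² = (7*57/(-85 - 1764 + 7*3969))² = (7*57/(-85 - 1764 + 27783))² = (7*57/25934)² = (7*(1/25934)*57)² = (399/25934)² = 159201/672572356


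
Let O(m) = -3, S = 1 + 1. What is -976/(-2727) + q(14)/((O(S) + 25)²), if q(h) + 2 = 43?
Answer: 584191/1319868 ≈ 0.44261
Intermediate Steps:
S = 2
q(h) = 41 (q(h) = -2 + 43 = 41)
-976/(-2727) + q(14)/((O(S) + 25)²) = -976/(-2727) + 41/((-3 + 25)²) = -976*(-1/2727) + 41/(22²) = 976/2727 + 41/484 = 584191/1319868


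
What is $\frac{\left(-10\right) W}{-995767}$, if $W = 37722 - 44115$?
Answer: $- \frac{63930}{995767} \approx -0.064202$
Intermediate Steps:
$W = -6393$ ($W = 37722 - 44115 = -6393$)
$\frac{\left(-10\right) W}{-995767} = \frac{\left(-10\right) \left(-6393\right)}{-995767} = 63930 \left(- \frac{1}{995767}\right) = - \frac{63930}{995767}$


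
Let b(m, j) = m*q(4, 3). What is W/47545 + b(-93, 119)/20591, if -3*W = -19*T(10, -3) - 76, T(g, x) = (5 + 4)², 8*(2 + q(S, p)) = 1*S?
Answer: 21260819/1174798914 ≈ 0.018097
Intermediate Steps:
q(S, p) = -2 + S/8 (q(S, p) = -2 + (1*S)/8 = -2 + S/8)
T(g, x) = 81 (T(g, x) = 9² = 81)
b(m, j) = -3*m/2 (b(m, j) = m*(-2 + (⅛)*4) = m*(-2 + ½) = m*(-3/2) = -3*m/2)
W = 1615/3 (W = -(-19*81 - 76)/3 = -(-1539 - 76)/3 = -⅓*(-1615) = 1615/3 ≈ 538.33)
W/47545 + b(-93, 119)/20591 = (1615/3)/47545 - 3/2*(-93)/20591 = (1615/3)*(1/47545) + (279/2)*(1/20591) = 323/28527 + 279/41182 = 21260819/1174798914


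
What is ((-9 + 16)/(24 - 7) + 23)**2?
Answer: 158404/289 ≈ 548.11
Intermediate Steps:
((-9 + 16)/(24 - 7) + 23)**2 = (7/17 + 23)**2 = (398/17)**2 = 158404/289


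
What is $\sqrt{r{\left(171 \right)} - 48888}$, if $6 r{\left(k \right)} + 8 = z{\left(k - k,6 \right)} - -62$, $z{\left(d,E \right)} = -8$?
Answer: $\frac{i \sqrt{439923}}{3} \approx 221.09 i$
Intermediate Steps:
$r{\left(k \right)} = \frac{23}{3}$ ($r{\left(k \right)} = - \frac{4}{3} + \frac{-8 - -62}{6} = - \frac{4}{3} + \frac{-8 + 62}{6} = - \frac{4}{3} + \frac{1}{6} \cdot 54 = - \frac{4}{3} + 9 = \frac{23}{3}$)
$\sqrt{r{\left(171 \right)} - 48888} = \sqrt{\frac{23}{3} - 48888} = \sqrt{- \frac{146641}{3}} = \frac{i \sqrt{439923}}{3}$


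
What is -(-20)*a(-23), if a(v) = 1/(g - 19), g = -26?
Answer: -4/9 ≈ -0.44444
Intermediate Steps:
a(v) = -1/45 (a(v) = 1/(-26 - 19) = 1/(-45) = -1/45)
-(-20)*a(-23) = -(-20)*(-1)/45 = -1*4/9 = -4/9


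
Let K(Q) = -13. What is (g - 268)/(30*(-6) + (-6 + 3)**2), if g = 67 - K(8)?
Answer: 188/171 ≈ 1.0994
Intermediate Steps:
g = 80 (g = 67 - 1*(-13) = 67 + 13 = 80)
(g - 268)/(30*(-6) + (-6 + 3)**2) = (80 - 268)/(30*(-6) + (-6 + 3)**2) = -188/(-180 + (-3)**2) = -188/(-180 + 9) = -188/(-171) = -188*(-1/171) = 188/171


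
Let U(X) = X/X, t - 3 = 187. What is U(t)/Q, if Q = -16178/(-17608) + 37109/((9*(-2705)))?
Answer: -214333380/129780931 ≈ -1.6515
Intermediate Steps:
t = 190 (t = 3 + 187 = 190)
U(X) = 1
Q = -129780931/214333380 (Q = -16178*(-1/17608) + 37109/(-24345) = 8089/8804 + 37109*(-1/24345) = 8089/8804 - 37109/24345 = -129780931/214333380 ≈ -0.60551)
U(t)/Q = 1/(-129780931/214333380) = 1*(-214333380/129780931) = -214333380/129780931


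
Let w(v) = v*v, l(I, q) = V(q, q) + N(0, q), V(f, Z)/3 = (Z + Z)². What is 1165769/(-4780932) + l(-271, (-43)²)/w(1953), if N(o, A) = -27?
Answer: 21299338392611/2026163762532 ≈ 10.512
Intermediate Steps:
V(f, Z) = 12*Z² (V(f, Z) = 3*(Z + Z)² = 3*(2*Z)² = 3*(4*Z²) = 12*Z²)
l(I, q) = -27 + 12*q² (l(I, q) = 12*q² - 27 = -27 + 12*q²)
w(v) = v²
1165769/(-4780932) + l(-271, (-43)²)/w(1953) = 1165769/(-4780932) + (-27 + 12*((-43)²)²)/(1953²) = 1165769*(-1/4780932) + (-27 + 12*1849²)/3814209 = -1165769/4780932 + (-27 + 12*3418801)*(1/3814209) = -1165769/4780932 + (-27 + 41025612)*(1/3814209) = -1165769/4780932 + 41025585*(1/3814209) = -1165769/4780932 + 13675195/1271403 = 21299338392611/2026163762532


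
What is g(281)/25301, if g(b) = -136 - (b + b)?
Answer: -698/25301 ≈ -0.027588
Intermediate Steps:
g(b) = -136 - 2*b
g(281)/25301 = (-136 - 2*281)/25301 = (-136 - 562)*(1/25301) = -698*1/25301 = -698/25301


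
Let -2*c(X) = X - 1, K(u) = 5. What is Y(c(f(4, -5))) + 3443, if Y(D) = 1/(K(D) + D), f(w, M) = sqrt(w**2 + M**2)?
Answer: 137731/40 + sqrt(41)/40 ≈ 3443.4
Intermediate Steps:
f(w, M) = sqrt(M**2 + w**2)
c(X) = 1/2 - X/2 (c(X) = -(X - 1)/2 = -(-1 + X)/2 = 1/2 - X/2)
Y(D) = 1/(5 + D)
Y(c(f(4, -5))) + 3443 = 1/(5 + (1/2 - sqrt((-5)**2 + 4**2)/2)) + 3443 = 1/(5 + (1/2 - sqrt(25 + 16)/2)) + 3443 = 1/(5 + (1/2 - sqrt(41)/2)) + 3443 = 1/(11/2 - sqrt(41)/2) + 3443 = 3443 + 1/(11/2 - sqrt(41)/2)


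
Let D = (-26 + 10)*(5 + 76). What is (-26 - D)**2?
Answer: 1612900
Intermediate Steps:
D = -1296 (D = -16*81 = -1296)
(-26 - D)**2 = (-26 - 1*(-1296))**2 = (-26 + 1296)**2 = 1270**2 = 1612900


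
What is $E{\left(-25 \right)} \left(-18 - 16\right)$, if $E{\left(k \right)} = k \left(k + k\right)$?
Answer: $-42500$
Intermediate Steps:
$E{\left(k \right)} = 2 k^{2}$ ($E{\left(k \right)} = k 2 k = 2 k^{2}$)
$E{\left(-25 \right)} \left(-18 - 16\right) = 2 \left(-25\right)^{2} \left(-18 - 16\right) = 2 \cdot 625 \left(-34\right) = 1250 \left(-34\right) = -42500$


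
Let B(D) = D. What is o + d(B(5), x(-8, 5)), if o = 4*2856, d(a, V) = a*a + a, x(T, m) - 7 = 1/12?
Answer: 11454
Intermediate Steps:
x(T, m) = 85/12 (x(T, m) = 7 + 1/12 = 85/12)
d(a, V) = a + a² (d(a, V) = a² + a = a + a²)
o = 11424
o + d(B(5), x(-8, 5)) = 11424 + 5*(1 + 5) = 11424 + 5*6 = 11424 + 30 = 11454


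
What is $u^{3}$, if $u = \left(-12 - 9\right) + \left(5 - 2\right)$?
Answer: $-5832$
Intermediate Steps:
$u = -18$ ($u = -21 + \left(5 - 2\right) = -21 + 3 = -18$)
$u^{3} = \left(-18\right)^{3} = -5832$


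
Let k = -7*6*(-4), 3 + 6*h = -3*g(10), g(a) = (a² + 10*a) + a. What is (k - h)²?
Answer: 299209/4 ≈ 74802.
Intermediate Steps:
g(a) = a² + 11*a
h = -211/2 (h = -½ + (-30*(11 + 10))/6 = -½ + (-30*21)/6 = -½ + (-3*210)/6 = -½ + (⅙)*(-630) = -½ - 105 = -211/2 ≈ -105.50)
k = 168 (k = -42*(-4) = 168)
(k - h)² = (168 - 1*(-211/2))² = (168 + 211/2)² = (547/2)² = 299209/4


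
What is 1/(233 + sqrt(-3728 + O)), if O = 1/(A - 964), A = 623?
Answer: 79453/19783798 - I*sqrt(433495909)/19783798 ≈ 0.0040161 - 0.0010524*I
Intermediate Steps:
O = -1/341 (O = 1/(623 - 964) = 1/(-341) = -1/341 ≈ -0.0029326)
1/(233 + sqrt(-3728 + O)) = 1/(233 + sqrt(-3728 - 1/341)) = 1/(233 + sqrt(-1271249/341)) = 1/(233 + I*sqrt(433495909)/341)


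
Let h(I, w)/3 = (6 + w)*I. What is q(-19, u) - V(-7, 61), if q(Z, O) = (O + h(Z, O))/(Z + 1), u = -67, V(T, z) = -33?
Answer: -1408/9 ≈ -156.44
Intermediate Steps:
h(I, w) = 3*I*(6 + w) (h(I, w) = 3*((6 + w)*I) = 3*(I*(6 + w)) = 3*I*(6 + w))
q(Z, O) = (O + 3*Z*(6 + O))/(1 + Z) (q(Z, O) = (O + 3*Z*(6 + O))/(Z + 1) = (O + 3*Z*(6 + O))/(1 + Z))
q(-19, u) - V(-7, 61) = (-67 + 3*(-19)*(6 - 67))/(1 - 19) - 1*(-33) = (-67 + 3*(-19)*(-61))/(-18) + 33 = -(-67 + 3477)/18 + 33 = -1/18*3410 + 33 = -1705/9 + 33 = -1408/9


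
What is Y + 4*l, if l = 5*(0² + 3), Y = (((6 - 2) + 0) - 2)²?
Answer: 64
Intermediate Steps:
Y = 4 (Y = ((4 + 0) - 2)² = (4 - 2)² = 2² = 4)
l = 15 (l = 5*(0 + 3) = 5*3 = 15)
Y + 4*l = 4 + 4*15 = 4 + 60 = 64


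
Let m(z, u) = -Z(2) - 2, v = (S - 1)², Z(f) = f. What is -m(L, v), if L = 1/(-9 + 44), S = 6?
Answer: 4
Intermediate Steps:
v = 25 (v = (6 - 1)² = 5² = 25)
L = 1/35 ≈ 0.028571
m(z, u) = -4 (m(z, u) = -1*2 - 2 = -2 - 2 = -4)
-m(L, v) = -1*(-4) = 4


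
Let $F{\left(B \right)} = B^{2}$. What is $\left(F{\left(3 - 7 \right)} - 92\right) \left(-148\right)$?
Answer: $11248$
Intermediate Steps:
$\left(F{\left(3 - 7 \right)} - 92\right) \left(-148\right) = \left(\left(3 - 7\right)^{2} - 92\right) \left(-148\right) = \left(\left(-4\right)^{2} - 92\right) \left(-148\right) = \left(16 - 92\right) \left(-148\right) = \left(-76\right) \left(-148\right) = 11248$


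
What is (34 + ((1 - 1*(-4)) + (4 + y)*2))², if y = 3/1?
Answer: 2809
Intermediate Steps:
y = 3 (y = 3*1 = 3)
(34 + ((1 - 1*(-4)) + (4 + y)*2))² = (34 + ((1 - 1*(-4)) + (4 + 3)*2))² = (34 + ((1 + 4) + 7*2))² = (34 + (5 + 14))² = (34 + 19)² = 53² = 2809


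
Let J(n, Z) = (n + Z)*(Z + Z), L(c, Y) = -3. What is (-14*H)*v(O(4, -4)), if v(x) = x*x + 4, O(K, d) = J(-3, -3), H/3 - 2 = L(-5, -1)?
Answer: 54600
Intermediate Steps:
H = -3 (H = 6 + 3*(-3) = 6 - 9 = -3)
J(n, Z) = 2*Z*(Z + n) (J(n, Z) = (Z + n)*(2*Z) = 2*Z*(Z + n))
O(K, d) = 36 (O(K, d) = 2*(-3)*(-3 - 3) = 2*(-3)*(-6) = 36)
v(x) = 4 + x² (v(x) = x² + 4 = 4 + x²)
(-14*H)*v(O(4, -4)) = (-14*(-3))*(4 + 36²) = 42*(4 + 1296) = 42*1300 = 54600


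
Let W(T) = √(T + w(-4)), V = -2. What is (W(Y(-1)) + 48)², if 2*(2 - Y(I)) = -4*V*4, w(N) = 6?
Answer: 2296 + 192*I*√2 ≈ 2296.0 + 271.53*I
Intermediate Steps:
Y(I) = -14 (Y(I) = 2 - (-4*(-2))*4/2 = 2 - 4*4 = 2 - ½*32 = 2 - 16 = -14)
W(T) = √(6 + T) (W(T) = √(T + 6) = √(6 + T))
(W(Y(-1)) + 48)² = (√(6 - 14) + 48)² = (√(-8) + 48)² = (2*I*√2 + 48)² = (48 + 2*I*√2)²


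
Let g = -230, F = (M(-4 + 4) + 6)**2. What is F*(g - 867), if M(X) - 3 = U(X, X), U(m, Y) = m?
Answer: -88857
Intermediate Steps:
M(X) = 3 + X
F = 81 (F = ((3 + (-4 + 4)) + 6)**2 = ((3 + 0) + 6)**2 = (3 + 6)**2 = 9**2 = 81)
F*(g - 867) = 81*(-230 - 867) = 81*(-1097) = -88857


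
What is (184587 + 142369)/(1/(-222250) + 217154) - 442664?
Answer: -21363988230982336/48262476499 ≈ -4.4266e+5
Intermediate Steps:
(184587 + 142369)/(1/(-222250) + 217154) - 442664 = 326956/(-1/222250 + 217154) - 442664 = 326956/(48262476499/222250) - 442664 = 326956*(222250/48262476499) - 442664 = 72665971000/48262476499 - 442664 = -21363988230982336/48262476499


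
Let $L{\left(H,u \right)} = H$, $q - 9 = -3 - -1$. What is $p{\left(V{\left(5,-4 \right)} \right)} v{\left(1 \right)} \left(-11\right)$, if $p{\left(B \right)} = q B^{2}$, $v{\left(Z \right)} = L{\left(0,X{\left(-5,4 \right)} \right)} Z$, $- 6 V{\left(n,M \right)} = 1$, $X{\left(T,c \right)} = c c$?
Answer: $0$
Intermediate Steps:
$X{\left(T,c \right)} = c^{2}$
$V{\left(n,M \right)} = - \frac{1}{6}$ ($V{\left(n,M \right)} = \left(- \frac{1}{6}\right) 1 = - \frac{1}{6}$)
$q = 7$ ($q = 9 - 2 = 7$)
$v{\left(Z \right)} = 0$ ($v{\left(Z \right)} = 0 Z = 0$)
$p{\left(B \right)} = 7 B^{2}$
$p{\left(V{\left(5,-4 \right)} \right)} v{\left(1 \right)} \left(-11\right) = 7 \left(- \frac{1}{6}\right)^{2} \cdot 0 \left(-11\right) = 7 \cdot \frac{1}{36} \cdot 0 \left(-11\right) = \frac{7}{36} \cdot 0 \left(-11\right) = 0 \left(-11\right) = 0$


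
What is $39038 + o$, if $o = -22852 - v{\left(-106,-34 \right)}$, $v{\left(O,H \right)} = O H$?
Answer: $12582$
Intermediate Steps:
$v{\left(O,H \right)} = H O$
$o = -26456$ ($o = -22852 - \left(-34\right) \left(-106\right) = -22852 - 3604 = -26456$)
$39038 + o = 39038 - 26456 = 12582$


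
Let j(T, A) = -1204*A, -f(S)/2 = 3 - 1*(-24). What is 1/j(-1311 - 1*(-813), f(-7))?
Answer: 1/65016 ≈ 1.5381e-5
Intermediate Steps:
f(S) = -54 (f(S) = -2*(3 - 1*(-24)) = -2*(3 + 24) = -2*27 = -54)
1/j(-1311 - 1*(-813), f(-7)) = 1/(-1204*(-54)) = 1/65016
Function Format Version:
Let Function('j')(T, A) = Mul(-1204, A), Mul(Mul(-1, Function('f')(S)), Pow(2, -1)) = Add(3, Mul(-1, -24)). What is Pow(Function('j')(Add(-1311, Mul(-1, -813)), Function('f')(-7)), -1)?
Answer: Rational(1, 65016) ≈ 1.5381e-5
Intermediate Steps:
Function('f')(S) = -54 (Function('f')(S) = Mul(-2, Add(3, Mul(-1, -24))) = Mul(-2, Add(3, 24)) = Mul(-2, 27) = -54)
Pow(Function('j')(Add(-1311, Mul(-1, -813)), Function('f')(-7)), -1) = Pow(Mul(-1204, -54), -1) = Pow(65016, -1) = Rational(1, 65016)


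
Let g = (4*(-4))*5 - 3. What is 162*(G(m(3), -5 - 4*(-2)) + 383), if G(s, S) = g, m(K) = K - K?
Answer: 48600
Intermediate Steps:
m(K) = 0
g = -83 (g = -16*5 - 3 = -80 - 3 = -83)
G(s, S) = -83
162*(G(m(3), -5 - 4*(-2)) + 383) = 162*(-83 + 383) = 162*300 = 48600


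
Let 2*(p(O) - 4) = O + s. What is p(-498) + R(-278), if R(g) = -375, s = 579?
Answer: -661/2 ≈ -330.50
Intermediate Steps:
p(O) = 587/2 + O/2 (p(O) = 4 + (O + 579)/2 = 4 + (579 + O)/2 = 4 + (579/2 + O/2) = 587/2 + O/2)
p(-498) + R(-278) = (587/2 + (½)*(-498)) - 375 = (587/2 - 249) - 375 = 89/2 - 375 = -661/2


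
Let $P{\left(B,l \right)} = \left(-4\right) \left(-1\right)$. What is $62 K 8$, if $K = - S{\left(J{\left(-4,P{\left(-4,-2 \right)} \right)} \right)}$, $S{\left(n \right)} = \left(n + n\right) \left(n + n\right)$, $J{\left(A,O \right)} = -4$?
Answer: $-31744$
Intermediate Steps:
$P{\left(B,l \right)} = 4$
$S{\left(n \right)} = 4 n^{2}$ ($S{\left(n \right)} = 2 n 2 n = 4 n^{2}$)
$K = -64$ ($K = - 4 \left(-4\right)^{2} = - 4 \cdot 16 = \left(-1\right) 64 = -64$)
$62 K 8 = 62 \left(-64\right) 8 = \left(-3968\right) 8 = -31744$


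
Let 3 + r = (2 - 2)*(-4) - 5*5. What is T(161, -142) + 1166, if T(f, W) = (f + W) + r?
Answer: 1157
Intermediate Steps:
r = -28 (r = -3 + ((2 - 2)*(-4) - 5*5) = -3 + (0*(-4) - 25) = -3 + (0 - 25) = -3 - 25 = -28)
T(f, W) = -28 + W + f (T(f, W) = (f + W) - 28 = (W + f) - 28 = -28 + W + f)
T(161, -142) + 1166 = (-28 - 142 + 161) + 1166 = -9 + 1166 = 1157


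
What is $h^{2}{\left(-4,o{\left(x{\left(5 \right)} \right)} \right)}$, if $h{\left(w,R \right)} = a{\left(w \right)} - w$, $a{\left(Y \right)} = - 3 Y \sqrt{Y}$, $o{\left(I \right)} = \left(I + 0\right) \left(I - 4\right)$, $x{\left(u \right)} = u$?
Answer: $-560 + 192 i \approx -560.0 + 192.0 i$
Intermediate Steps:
$o{\left(I \right)} = I \left(-4 + I\right)$
$a{\left(Y \right)} = - 3 Y^{\frac{3}{2}}$
$h{\left(w,R \right)} = - w - 3 w^{\frac{3}{2}}$ ($h{\left(w,R \right)} = - 3 w^{\frac{3}{2}} - w = - w - 3 w^{\frac{3}{2}}$)
$h^{2}{\left(-4,o{\left(x{\left(5 \right)} \right)} \right)} = \left(\left(-1\right) \left(-4\right) - 3 \left(-4\right)^{\frac{3}{2}}\right)^{2} = \left(4 - 3 \left(- 8 i\right)\right)^{2} = \left(4 + 24 i\right)^{2}$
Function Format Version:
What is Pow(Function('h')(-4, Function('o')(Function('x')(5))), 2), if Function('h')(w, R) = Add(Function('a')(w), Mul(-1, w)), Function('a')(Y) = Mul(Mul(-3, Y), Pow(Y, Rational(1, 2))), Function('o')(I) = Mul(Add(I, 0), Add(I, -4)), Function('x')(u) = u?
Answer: Add(-560, Mul(192, I)) ≈ Add(-560.00, Mul(192.00, I))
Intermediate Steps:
Function('o')(I) = Mul(I, Add(-4, I))
Function('a')(Y) = Mul(-3, Pow(Y, Rational(3, 2)))
Function('h')(w, R) = Add(Mul(-1, w), Mul(-3, Pow(w, Rational(3, 2)))) (Function('h')(w, R) = Add(Mul(-3, Pow(w, Rational(3, 2))), Mul(-1, w)) = Add(Mul(-1, w), Mul(-3, Pow(w, Rational(3, 2)))))
Pow(Function('h')(-4, Function('o')(Function('x')(5))), 2) = Pow(Add(Mul(-1, -4), Mul(-3, Pow(-4, Rational(3, 2)))), 2) = Pow(Add(4, Mul(-3, Mul(-8, I))), 2) = Pow(Add(4, Mul(24, I)), 2)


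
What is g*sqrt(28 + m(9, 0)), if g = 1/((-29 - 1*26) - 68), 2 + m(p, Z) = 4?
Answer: -sqrt(30)/123 ≈ -0.044530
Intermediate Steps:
m(p, Z) = 2 (m(p, Z) = -2 + 4 = 2)
g = -1/123 (g = 1/((-29 - 26) - 68) = 1/(-55 - 68) = 1/(-123) = -1/123 ≈ -0.0081301)
g*sqrt(28 + m(9, 0)) = -sqrt(28 + 2)/123 = -sqrt(30)/123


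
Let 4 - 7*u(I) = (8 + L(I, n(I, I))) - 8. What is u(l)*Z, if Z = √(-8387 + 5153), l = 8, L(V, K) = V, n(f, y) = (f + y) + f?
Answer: -4*I*√66 ≈ -32.496*I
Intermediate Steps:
n(f, y) = y + 2*f
u(I) = 4/7 - I/7 (u(I) = 4/7 - ((8 + I) - 8)/7 = 4/7 - I/7)
Z = 7*I*√66 (Z = √(-3234) = 7*I*√66 ≈ 56.868*I)
u(l)*Z = (4/7 - ⅐*8)*(7*I*√66) = (4/7 - 8/7)*(7*I*√66) = -4*I*√66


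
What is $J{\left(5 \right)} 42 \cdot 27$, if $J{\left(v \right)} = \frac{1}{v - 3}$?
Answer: $567$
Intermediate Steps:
$J{\left(v \right)} = \frac{1}{-3 + v}$
$J{\left(5 \right)} 42 \cdot 27 = \frac{1}{-3 + 5} \cdot 42 \cdot 27 = \frac{1}{2} \cdot 42 \cdot 27 = 21 \cdot 27 = 567$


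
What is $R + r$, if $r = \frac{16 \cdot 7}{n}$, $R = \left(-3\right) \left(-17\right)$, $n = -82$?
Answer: $\frac{2035}{41} \approx 49.634$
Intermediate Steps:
$R = 51$
$r = - \frac{56}{41}$ ($r = \frac{16 \cdot 7}{-82} = 112 \left(- \frac{1}{82}\right) = - \frac{56}{41} \approx -1.3659$)
$R + r = 51 - \frac{56}{41} = \frac{2035}{41}$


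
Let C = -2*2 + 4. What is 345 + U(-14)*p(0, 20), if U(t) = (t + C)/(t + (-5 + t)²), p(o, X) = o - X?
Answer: 119995/347 ≈ 345.81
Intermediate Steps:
C = 0 (C = -4 + 4 = 0)
U(t) = t/(t + (-5 + t)²) (U(t) = (t + 0)/(t + (-5 + t)²) = t/(t + (-5 + t)²))
345 + U(-14)*p(0, 20) = 345 + (-14/(-14 + (-5 - 14)²))*(0 - 1*20) = 345 + (-14/(-14 + (-19)²))*(0 - 20) = 345 - 14/(-14 + 361)*(-20) = 345 - 14/347*(-20) = 345 + 280/347 = 119995/347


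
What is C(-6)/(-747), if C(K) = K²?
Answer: -4/83 ≈ -0.048193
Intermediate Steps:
C(-6)/(-747) = (-6)²/(-747) = 36*(-1/747) = -4/83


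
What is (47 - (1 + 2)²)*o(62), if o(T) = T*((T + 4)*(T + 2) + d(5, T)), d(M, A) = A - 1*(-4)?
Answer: 10107240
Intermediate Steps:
d(M, A) = 4 + A (d(M, A) = A + 4 = 4 + A)
o(T) = T*(4 + T + (2 + T)*(4 + T)) (o(T) = T*((T + 4)*(T + 2) + (4 + T)) = T*((4 + T)*(2 + T) + (4 + T)) = T*((2 + T)*(4 + T) + (4 + T)) = T*(4 + T + (2 + T)*(4 + T)))
(47 - (1 + 2)²)*o(62) = (47 - (1 + 2)²)*(62*(12 + 62² + 7*62)) = (47 - 1*3²)*(62*(12 + 3844 + 434)) = (47 - 1*9)*(62*4290) = (47 - 9)*265980 = 38*265980 = 10107240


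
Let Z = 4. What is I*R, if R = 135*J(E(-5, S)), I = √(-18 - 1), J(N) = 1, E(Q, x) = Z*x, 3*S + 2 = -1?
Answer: 135*I*√19 ≈ 588.45*I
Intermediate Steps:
S = -1 (S = -⅔ + (⅓)*(-1) = -⅔ - ⅓ = -1)
E(Q, x) = 4*x
I = I*√19 (I = √(-19) = I*√19 ≈ 4.3589*I)
R = 135 (R = 135*1 = 135)
I*R = (I*√19)*135 = 135*I*√19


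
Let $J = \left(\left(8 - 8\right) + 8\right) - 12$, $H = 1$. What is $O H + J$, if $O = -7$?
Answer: $-11$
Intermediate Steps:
$J = -4$ ($J = \left(0 + 8\right) - 12 = 8 - 12 = -4$)
$O H + J = \left(-7\right) 1 - 4 = -7 - 4 = -11$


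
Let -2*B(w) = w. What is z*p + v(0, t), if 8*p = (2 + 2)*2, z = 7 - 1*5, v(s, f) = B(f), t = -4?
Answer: 4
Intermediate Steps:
B(w) = -w/2
v(s, f) = -f/2
z = 2 (z = 7 - 5 = 2)
p = 1 (p = ((2 + 2)*2)/8 = (4*2)/8 = (⅛)*8 = 1)
z*p + v(0, t) = 2*1 - ½*(-4) = 2 + 2 = 4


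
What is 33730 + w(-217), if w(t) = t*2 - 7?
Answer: 33289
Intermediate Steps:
w(t) = -7 + 2*t (w(t) = 2*t - 7 = -7 + 2*t)
33730 + w(-217) = 33730 + (-7 + 2*(-217)) = 33730 + (-7 - 434) = 33730 - 441 = 33289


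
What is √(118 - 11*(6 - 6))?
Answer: √118 ≈ 10.863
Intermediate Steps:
√(118 - 11*(6 - 6)) = √(118 - 11*0) = √(118 + 0) = √118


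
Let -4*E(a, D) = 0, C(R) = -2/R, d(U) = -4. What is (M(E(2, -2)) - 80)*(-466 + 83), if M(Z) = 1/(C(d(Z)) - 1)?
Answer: 31406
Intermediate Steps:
E(a, D) = 0 (E(a, D) = -1/4*0 = 0)
M(Z) = -2 (M(Z) = 1/(-2/(-4) - 1) = 1/(-2*(-1/4) - 1) = 1/(1/2 - 1) = 1/(-1/2) = -2)
(M(E(2, -2)) - 80)*(-466 + 83) = (-2 - 80)*(-466 + 83) = -82*(-383) = 31406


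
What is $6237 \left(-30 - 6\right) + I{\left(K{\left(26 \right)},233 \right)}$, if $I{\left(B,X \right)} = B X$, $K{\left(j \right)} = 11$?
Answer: $-221969$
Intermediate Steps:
$6237 \left(-30 - 6\right) + I{\left(K{\left(26 \right)},233 \right)} = 6237 \left(-30 - 6\right) + 11 \cdot 233 = 6237 \left(-30 - 6\right) + 2563 = 6237 \left(-36\right) + 2563 = -224532 + 2563 = -221969$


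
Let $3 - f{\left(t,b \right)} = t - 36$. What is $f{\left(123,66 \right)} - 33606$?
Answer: $-33690$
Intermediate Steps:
$f{\left(t,b \right)} = 39 - t$ ($f{\left(t,b \right)} = 3 - \left(t - 36\right) = 3 - \left(-36 + t\right) = 39 - t$)
$f{\left(123,66 \right)} - 33606 = \left(39 - 123\right) - 33606 = -84 - 33606 = -33690$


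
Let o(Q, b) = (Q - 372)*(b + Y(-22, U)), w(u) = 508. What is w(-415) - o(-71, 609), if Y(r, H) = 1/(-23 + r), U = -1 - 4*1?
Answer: 12162832/45 ≈ 2.7029e+5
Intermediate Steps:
U = -5 (U = -1 - 4 = -5)
o(Q, b) = (-372 + Q)*(-1/45 + b) (o(Q, b) = (Q - 372)*(b + 1/(-23 - 22)) = (-372 + Q)*(b + 1/(-45)) = (-372 + Q)*(b - 1/45) = (-372 + Q)*(-1/45 + b))
w(-415) - o(-71, 609) = 508 - (124/15 - 372*609 - 1/45*(-71) - 71*609) = 508 - (124/15 - 226548 + 71/45 - 43239) = 508 - 1*(-12139972/45) = 508 + 12139972/45 = 12162832/45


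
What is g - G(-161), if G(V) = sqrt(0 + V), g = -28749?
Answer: -28749 - I*sqrt(161) ≈ -28749.0 - 12.689*I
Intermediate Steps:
G(V) = sqrt(V)
g - G(-161) = -28749 - sqrt(-161) = -28749 - I*sqrt(161)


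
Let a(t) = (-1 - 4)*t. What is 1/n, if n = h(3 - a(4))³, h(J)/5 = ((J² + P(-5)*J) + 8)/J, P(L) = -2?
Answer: 12167/14796346375 ≈ 8.2230e-7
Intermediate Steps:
a(t) = -5*t
h(J) = 5*(8 + J² - 2*J)/J (h(J) = 5*(((J² - 2*J) + 8)/J) = 5*((8 + J² - 2*J)/J) = 5*(8 + J² - 2*J)/J)
n = 14796346375/12167 (n = (-10 + 5*(3 - (-5)*4) + 40/(3 - (-5)*4))³ = (-10 + 5*(3 - 1*(-20)) + 40/(3 - 1*(-20)))³ = (-10 + 5*(3 + 20) + 40/(3 + 20))³ = (-10 + 5*23 + 40/23)³ = (-10 + 115 + 40*(1/23))³ = (-10 + 115 + 40/23)³ = (2455/23)³ = 14796346375/12167 ≈ 1.2161e+6)
1/n = 1/(14796346375/12167) = 12167/14796346375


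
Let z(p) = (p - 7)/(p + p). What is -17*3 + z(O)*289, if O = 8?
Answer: -527/16 ≈ -32.938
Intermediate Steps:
z(p) = (-7 + p)/(2*p) (z(p) = (-7 + p)/((2*p)) = (-7 + p)*(1/(2*p)) = (-7 + p)/(2*p))
-17*3 + z(O)*289 = -17*3 + ((½)*(-7 + 8)/8)*289 = -51 + ((½)*(⅛)*1)*289 = -51 + (1/16)*289 = -51 + 289/16 = -527/16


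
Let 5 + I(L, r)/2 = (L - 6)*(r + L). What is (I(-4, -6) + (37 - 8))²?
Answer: 47961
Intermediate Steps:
I(L, r) = -10 + 2*(-6 + L)*(L + r) (I(L, r) = -10 + 2*((L - 6)*(r + L)) = -10 + 2*((-6 + L)*(L + r)) = -10 + 2*(-6 + L)*(L + r))
(I(-4, -6) + (37 - 8))² = ((-10 - 12*(-4) - 12*(-6) + 2*(-4)² + 2*(-4)*(-6)) + (37 - 8))² = ((-10 + 48 + 72 + 2*16 + 48) + 29)² = ((-10 + 48 + 72 + 32 + 48) + 29)² = (190 + 29)² = 219² = 47961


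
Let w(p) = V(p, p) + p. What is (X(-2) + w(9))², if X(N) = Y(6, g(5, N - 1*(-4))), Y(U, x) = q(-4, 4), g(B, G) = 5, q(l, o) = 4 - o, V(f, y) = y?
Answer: 324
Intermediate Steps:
Y(U, x) = 0 (Y(U, x) = 4 - 1*4 = 4 - 4 = 0)
X(N) = 0
w(p) = 2*p (w(p) = p + p = 2*p)
(X(-2) + w(9))² = (0 + 2*9)² = (0 + 18)² = 18² = 324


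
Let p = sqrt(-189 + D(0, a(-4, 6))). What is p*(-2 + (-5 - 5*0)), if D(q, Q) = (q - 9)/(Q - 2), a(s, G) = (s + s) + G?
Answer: -21*I*sqrt(83)/2 ≈ -95.66*I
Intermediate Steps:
a(s, G) = G + 2*s (a(s, G) = 2*s + G = G + 2*s)
D(q, Q) = (-9 + q)/(-2 + Q)
p = 3*I*sqrt(83)/2 (p = sqrt(-189 + (-9 + 0)/(-2 + (6 + 2*(-4)))) = sqrt(-189 - 9/(-2 + (6 - 8))) = sqrt(-189 - 9/(-2 - 2)) = sqrt(-189 - 9/(-4)) = sqrt(-189 - 1/4*(-9)) = sqrt(-189 + 9/4) = sqrt(-747/4) = 3*I*sqrt(83)/2 ≈ 13.666*I)
p*(-2 + (-5 - 5*0)) = (3*I*sqrt(83)/2)*(-2 + (-5 - 5*0)) = (3*I*sqrt(83)/2)*(-2 + (-5 + 0)) = (3*I*sqrt(83)/2)*(-2 - 5) = (3*I*sqrt(83)/2)*(-7) = -21*I*sqrt(83)/2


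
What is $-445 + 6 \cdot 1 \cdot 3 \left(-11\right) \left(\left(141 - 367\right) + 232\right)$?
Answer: $-1633$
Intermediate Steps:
$-445 + 6 \cdot 1 \cdot 3 \left(-11\right) \left(\left(141 - 367\right) + 232\right) = -445 + 6 \cdot 3 \left(-11\right) \left(-226 + 232\right) = -445 + 18 \left(-11\right) 6 = -445 - 1188 = -1633$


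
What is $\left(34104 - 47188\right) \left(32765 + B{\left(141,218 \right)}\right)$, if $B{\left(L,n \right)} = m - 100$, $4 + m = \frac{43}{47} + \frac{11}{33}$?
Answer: $- \frac{60256752668}{141} \approx -4.2735 \cdot 10^{8}$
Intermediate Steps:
$m = - \frac{388}{141}$ ($m = -4 + \left(\frac{43}{47} + \frac{11}{33}\right) = -4 + \left(43 \cdot \frac{1}{47} + 11 \cdot \frac{1}{33}\right) = -4 + \left(\frac{43}{47} + \frac{1}{3}\right) = -4 + \frac{176}{141} = - \frac{388}{141} \approx -2.7518$)
$B{\left(L,n \right)} = - \frac{14488}{141}$ ($B{\left(L,n \right)} = - \frac{388}{141} - 100 = - \frac{14488}{141}$)
$\left(34104 - 47188\right) \left(32765 + B{\left(141,218 \right)}\right) = \left(34104 - 47188\right) \left(32765 - \frac{14488}{141}\right) = \left(-13084\right) \frac{4605377}{141} = - \frac{60256752668}{141}$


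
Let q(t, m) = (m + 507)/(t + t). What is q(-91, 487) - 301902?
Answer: -3924797/13 ≈ -3.0191e+5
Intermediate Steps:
q(t, m) = (507 + m)/(2*t) (q(t, m) = (507 + m)/((2*t)) = (507 + m)*(1/(2*t)) = (507 + m)/(2*t))
q(-91, 487) - 301902 = (1/2)*(507 + 487)/(-91) - 301902 = (1/2)*(-1/91)*994 - 301902 = -71/13 - 301902 = -3924797/13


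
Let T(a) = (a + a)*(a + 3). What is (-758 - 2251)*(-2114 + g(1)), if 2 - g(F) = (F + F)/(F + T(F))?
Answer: 19067030/3 ≈ 6.3557e+6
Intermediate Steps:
T(a) = 2*a*(3 + a) (T(a) = (2*a)*(3 + a) = 2*a*(3 + a))
g(F) = 2 - 2*F/(F + 2*F*(3 + F)) (g(F) = 2 - (F + F)/(F + 2*F*(3 + F)) = 2 - 2*F/(F + 2*F*(3 + F)))
(-758 - 2251)*(-2114 + g(1)) = (-758 - 2251)*(-2114 + 4*(3 + 1)/(7 + 2*1)) = -3009*(-2114 + 4*4/(7 + 2)) = -3009*(-2114 + 4*4/9) = -3009*(-2114 + 4*(⅑)*4) = -3009*(-2114 + 16/9) = -3009*(-19010/9) = 19067030/3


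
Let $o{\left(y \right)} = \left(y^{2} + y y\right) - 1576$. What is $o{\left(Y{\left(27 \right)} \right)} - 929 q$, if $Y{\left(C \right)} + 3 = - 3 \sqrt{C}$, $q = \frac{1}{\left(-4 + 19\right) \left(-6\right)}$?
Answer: $- \frac{95551}{90} + 108 \sqrt{3} \approx -874.62$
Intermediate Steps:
$q = - \frac{1}{90}$ ($q = \frac{1}{15 \left(-6\right)} = \frac{1}{-90} = - \frac{1}{90} \approx -0.011111$)
$Y{\left(C \right)} = -3 - 3 \sqrt{C}$
$o{\left(y \right)} = -1576 + 2 y^{2}$ ($o{\left(y \right)} = \left(y^{2} + y^{2}\right) - 1576 = 2 y^{2} - 1576 = -1576 + 2 y^{2}$)
$o{\left(Y{\left(27 \right)} \right)} - 929 q = \left(-1576 + 2 \left(-3 - 3 \sqrt{27}\right)^{2}\right) - - \frac{929}{90} = \left(-1576 + 2 \left(-3 - 3 \cdot 3 \sqrt{3}\right)^{2}\right) + \frac{929}{90} = \left(-1576 + 2 \left(-3 - 9 \sqrt{3}\right)^{2}\right) + \frac{929}{90} = - \frac{140911}{90} + 2 \left(-3 - 9 \sqrt{3}\right)^{2}$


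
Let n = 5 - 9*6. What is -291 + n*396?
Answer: -19695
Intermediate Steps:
n = -49 (n = 5 - 54 = -49)
-291 + n*396 = -291 - 49*396 = -291 - 19404 = -19695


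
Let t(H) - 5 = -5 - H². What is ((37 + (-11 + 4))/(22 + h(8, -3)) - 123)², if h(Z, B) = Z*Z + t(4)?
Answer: 736164/49 ≈ 15024.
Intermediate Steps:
t(H) = -H² (t(H) = 5 + (-5 - H²) = -H²)
h(Z, B) = -16 + Z² (h(Z, B) = Z*Z - 1*4² = Z² - 1*16 = Z² - 16 = -16 + Z²)
((37 + (-11 + 4))/(22 + h(8, -3)) - 123)² = ((37 + (-11 + 4))/(22 + (-16 + 8²)) - 123)² = ((37 - 7)/(22 + (-16 + 64)) - 123)² = (30/(22 + 48) - 123)² = (30/70 - 123)² = (30*(1/70) - 123)² = (3/7 - 123)² = (-858/7)² = 736164/49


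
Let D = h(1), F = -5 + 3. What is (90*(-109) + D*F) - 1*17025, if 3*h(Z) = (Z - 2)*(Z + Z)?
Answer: -80501/3 ≈ -26834.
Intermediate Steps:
F = -2
h(Z) = 2*Z*(-2 + Z)/3 (h(Z) = ((Z - 2)*(Z + Z))/3 = ((-2 + Z)*(2*Z))/3 = (2*Z*(-2 + Z))/3 = 2*Z*(-2 + Z)/3)
D = -⅔ (D = (⅔)*1*(-2 + 1) = (⅔)*1*(-1) = -⅔ ≈ -0.66667)
(90*(-109) + D*F) - 1*17025 = (90*(-109) - ⅔*(-2)) - 1*17025 = (-9810 + 4/3) - 17025 = -29426/3 - 17025 = -80501/3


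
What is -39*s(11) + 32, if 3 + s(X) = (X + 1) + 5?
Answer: -514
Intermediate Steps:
s(X) = 3 + X (s(X) = -3 + ((X + 1) + 5) = -3 + ((1 + X) + 5) = -3 + (6 + X) = 3 + X)
-39*s(11) + 32 = -39*(3 + 11) + 32 = -39*14 + 32 = -546 + 32 = -514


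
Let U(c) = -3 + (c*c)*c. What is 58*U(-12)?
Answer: -100398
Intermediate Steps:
U(c) = -3 + c³ (U(c) = -3 + c²*c = -3 + c³)
58*U(-12) = 58*(-3 + (-12)³) = 58*(-3 - 1728) = 58*(-1731) = -100398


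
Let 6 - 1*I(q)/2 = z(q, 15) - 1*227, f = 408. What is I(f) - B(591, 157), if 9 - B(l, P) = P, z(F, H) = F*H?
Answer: -11626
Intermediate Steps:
B(l, P) = 9 - P
I(q) = 466 - 30*q (I(q) = 12 - 2*(q*15 - 1*227) = 12 - 2*(15*q - 227) = 12 - 2*(-227 + 15*q) = 12 + (454 - 30*q) = 466 - 30*q)
I(f) - B(591, 157) = (466 - 30*408) - (9 - 1*157) = (466 - 12240) - (9 - 157) = -11774 - 1*(-148) = -11774 + 148 = -11626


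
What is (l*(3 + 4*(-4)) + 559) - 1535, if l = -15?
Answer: -781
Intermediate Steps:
(l*(3 + 4*(-4)) + 559) - 1535 = (-15*(3 + 4*(-4)) + 559) - 1535 = (-15*(3 - 16) + 559) - 1535 = (-15*(-13) + 559) - 1535 = (195 + 559) - 1535 = 754 - 1535 = -781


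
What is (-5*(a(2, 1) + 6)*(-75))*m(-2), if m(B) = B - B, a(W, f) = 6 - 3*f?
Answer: 0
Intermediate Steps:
m(B) = 0
(-5*(a(2, 1) + 6)*(-75))*m(-2) = (-5*((6 - 3*1) + 6)*(-75))*0 = (-5*((6 - 3) + 6)*(-75))*0 = (-5*(3 + 6)*(-75))*0 = (-5*9*(-75))*0 = -45*(-75)*0 = 3375*0 = 0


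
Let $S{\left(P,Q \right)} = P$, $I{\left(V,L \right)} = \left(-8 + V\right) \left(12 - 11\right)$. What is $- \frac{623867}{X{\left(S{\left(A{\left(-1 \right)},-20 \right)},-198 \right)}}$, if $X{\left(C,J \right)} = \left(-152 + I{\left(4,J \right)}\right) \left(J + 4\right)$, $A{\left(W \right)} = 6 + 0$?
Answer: $- \frac{623867}{30264} \approx -20.614$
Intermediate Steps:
$A{\left(W \right)} = 6$
$I{\left(V,L \right)} = -8 + V$ ($I{\left(V,L \right)} = \left(-8 + V\right) 1 = -8 + V$)
$X{\left(C,J \right)} = -624 - 156 J$ ($X{\left(C,J \right)} = \left(-152 + \left(-8 + 4\right)\right) \left(J + 4\right) = \left(-152 - 4\right) \left(4 + J\right) = - 156 \left(4 + J\right) = -624 - 156 J$)
$- \frac{623867}{X{\left(S{\left(A{\left(-1 \right)},-20 \right)},-198 \right)}} = - \frac{623867}{-624 - -30888} = - \frac{623867}{-624 + 30888} = - \frac{623867}{30264}$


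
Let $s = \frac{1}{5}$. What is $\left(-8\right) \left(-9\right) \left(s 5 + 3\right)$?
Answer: $288$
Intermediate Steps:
$s = \frac{1}{5} \approx 0.2$
$\left(-8\right) \left(-9\right) \left(s 5 + 3\right) = \left(-8\right) \left(-9\right) \left(\frac{1}{5} \cdot 5 + 3\right) = 72 \left(1 + 3\right) = 72 \cdot 4 = 288$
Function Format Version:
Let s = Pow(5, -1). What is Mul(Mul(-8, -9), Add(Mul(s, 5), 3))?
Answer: 288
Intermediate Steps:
s = Rational(1, 5) ≈ 0.20000
Mul(Mul(-8, -9), Add(Mul(s, 5), 3)) = Mul(Mul(-8, -9), Add(Mul(Rational(1, 5), 5), 3)) = Mul(72, Add(1, 3)) = Mul(72, 4) = 288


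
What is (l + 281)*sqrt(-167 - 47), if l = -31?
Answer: 250*I*sqrt(214) ≈ 3657.2*I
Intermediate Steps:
(l + 281)*sqrt(-167 - 47) = (-31 + 281)*sqrt(-167 - 47) = 250*sqrt(-214) = 250*(I*sqrt(214)) = 250*I*sqrt(214)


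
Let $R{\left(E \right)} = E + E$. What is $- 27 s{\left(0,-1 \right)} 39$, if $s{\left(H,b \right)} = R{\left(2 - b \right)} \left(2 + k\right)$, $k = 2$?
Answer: $-25272$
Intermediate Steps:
$R{\left(E \right)} = 2 E$
$s{\left(H,b \right)} = 16 - 8 b$ ($s{\left(H,b \right)} = 2 \left(2 - b\right) \left(2 + 2\right) = \left(4 - 2 b\right) 4 = 16 - 8 b$)
$- 27 s{\left(0,-1 \right)} 39 = - 27 \left(16 - -8\right) 39 = - 27 \left(16 + 8\right) 39 = \left(-27\right) 24 \cdot 39 = \left(-648\right) 39 = -25272$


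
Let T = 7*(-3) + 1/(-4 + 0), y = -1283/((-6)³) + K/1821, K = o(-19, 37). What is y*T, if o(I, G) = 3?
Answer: -66214745/524448 ≈ -126.26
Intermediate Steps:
K = 3
y = 778997/131112 (y = -1283/((-6)³) + 3/1821 = -1283/(-216) + 3*(1/1821) = -1283*(-1/216) + 1/607 = 1283/216 + 1/607 = 778997/131112 ≈ 5.9415)
T = -85/4 (T = -21 + 1/(-4) = -21 - ¼ = -85/4 ≈ -21.250)
y*T = (778997/131112)*(-85/4) = -66214745/524448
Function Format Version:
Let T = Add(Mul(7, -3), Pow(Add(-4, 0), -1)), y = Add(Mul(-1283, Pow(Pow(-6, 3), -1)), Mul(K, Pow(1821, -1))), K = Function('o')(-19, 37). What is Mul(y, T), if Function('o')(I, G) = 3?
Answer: Rational(-66214745, 524448) ≈ -126.26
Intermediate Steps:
K = 3
y = Rational(778997, 131112) (y = Add(Mul(-1283, Pow(Pow(-6, 3), -1)), Mul(3, Pow(1821, -1))) = Add(Mul(-1283, Pow(-216, -1)), Mul(3, Rational(1, 1821))) = Add(Mul(-1283, Rational(-1, 216)), Rational(1, 607)) = Add(Rational(1283, 216), Rational(1, 607)) = Rational(778997, 131112) ≈ 5.9415)
T = Rational(-85, 4) (T = Add(-21, Pow(-4, -1)) = Add(-21, Rational(-1, 4)) = Rational(-85, 4) ≈ -21.250)
Mul(y, T) = Mul(Rational(778997, 131112), Rational(-85, 4)) = Rational(-66214745, 524448)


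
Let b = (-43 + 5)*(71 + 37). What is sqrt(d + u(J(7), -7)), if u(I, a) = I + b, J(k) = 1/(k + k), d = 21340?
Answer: sqrt(3378270)/14 ≈ 131.29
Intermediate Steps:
J(k) = 1/(2*k)
b = -4104 (b = -38*108 = -4104)
u(I, a) = -4104 + I (u(I, a) = I - 4104 = -4104 + I)
sqrt(d + u(J(7), -7)) = sqrt(21340 + (-4104 + (1/2)/7)) = sqrt(21340 + (-4104 + (1/2)*(1/7))) = sqrt(21340 + (-4104 + 1/14)) = sqrt(21340 - 57455/14) = sqrt(241305/14) = sqrt(3378270)/14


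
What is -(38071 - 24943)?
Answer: -13128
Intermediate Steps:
-(38071 - 24943) = -1*13128 = -13128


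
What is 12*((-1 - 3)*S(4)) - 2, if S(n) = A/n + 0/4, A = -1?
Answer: 10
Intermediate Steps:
S(n) = -1/n (S(n) = -1/n + 0/4 = -1/n + 0*(1/4) = -1/n + 0 = -1/n)
12*((-1 - 3)*S(4)) - 2 = 12*((-1 - 3)*(-1/4)) - 2 = 12*(-(-4)/4) - 2 = 12*(-4*(-1/4)) - 2 = 12*1 - 2 = 12 - 2 = 10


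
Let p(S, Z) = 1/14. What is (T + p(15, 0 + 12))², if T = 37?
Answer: 269361/196 ≈ 1374.3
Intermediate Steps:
p(S, Z) = 1/14
(T + p(15, 0 + 12))² = (37 + 1/14)² = (519/14)² = 269361/196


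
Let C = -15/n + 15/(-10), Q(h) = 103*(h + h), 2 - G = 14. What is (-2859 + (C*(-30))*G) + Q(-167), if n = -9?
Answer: -37201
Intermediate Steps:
G = -12 (G = 2 - 1*14 = 2 - 14 = -12)
Q(h) = 206*h (Q(h) = 103*(2*h) = 206*h)
C = ⅙ (C = -15/(-9) + 15/(-10) = -15*(-⅑) + 15*(-⅒) = 5/3 - 3/2 = ⅙ ≈ 0.16667)
(-2859 + (C*(-30))*G) + Q(-167) = (-2859 + ((⅙)*(-30))*(-12)) + 206*(-167) = (-2859 - 5*(-12)) - 34402 = (-2859 + 60) - 34402 = -2799 - 34402 = -37201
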